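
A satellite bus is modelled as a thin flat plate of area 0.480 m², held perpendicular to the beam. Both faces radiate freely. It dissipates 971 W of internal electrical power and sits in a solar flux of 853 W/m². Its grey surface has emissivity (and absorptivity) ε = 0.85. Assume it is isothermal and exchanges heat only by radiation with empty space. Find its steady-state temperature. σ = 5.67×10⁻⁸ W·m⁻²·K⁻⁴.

T ≈ 411 K

At steady state, absorbed solar power + internal power = radiated power.
Absorbed: α·S·A_cross = 0.85·853·0.4800 = 348.0 W (cross-section A).
Total input = 348.0 + 971 = 1319 W.
Radiated: εσ·A_surf·T⁴ with A_surf = 2A = 0.9600 m².
T⁴ = 1319/(0.85·5.67×10⁻⁸·0.9600) = 2.851×10¹⁰ K⁴.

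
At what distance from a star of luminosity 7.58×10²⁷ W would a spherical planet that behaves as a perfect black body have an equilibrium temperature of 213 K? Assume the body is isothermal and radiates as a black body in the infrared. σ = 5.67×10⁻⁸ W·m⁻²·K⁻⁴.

For an isothermal black-emitting sphere, (1−a)S·πr² = σ·4πr²·T⁴ ⇒ S = 4σT⁴/(1−a).
S = 4·5.67×10⁻⁸·(213)⁴/1.00 = 466.8 W/m².
Flux falls as S = L/(4πd²), so d = √(L/(4πS)) = √(7.58×10²⁷/(4π·466.8)).

d ≈ 1.14×10¹² m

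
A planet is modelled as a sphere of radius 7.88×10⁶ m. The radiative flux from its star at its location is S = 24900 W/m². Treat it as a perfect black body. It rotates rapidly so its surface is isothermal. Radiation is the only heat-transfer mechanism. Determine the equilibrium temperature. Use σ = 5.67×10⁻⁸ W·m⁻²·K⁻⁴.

T ≈ 576 K

At equilibrium, absorbed power = emitted power.
Absorbing cross-section = πr² = 1.951×10¹⁴ m²; emitting surface = 4πr² = 7.803×10¹⁴ m² (ratio 4).
S·A_cross = εσ·A_surf·T⁴  ⇒  T⁴ = S/(4σ).
T⁴ = 1.00·24900/(4·5.67×10⁻⁸) = 1.098×10¹¹ K⁴.
T = (1.098×10¹¹)^(1/4).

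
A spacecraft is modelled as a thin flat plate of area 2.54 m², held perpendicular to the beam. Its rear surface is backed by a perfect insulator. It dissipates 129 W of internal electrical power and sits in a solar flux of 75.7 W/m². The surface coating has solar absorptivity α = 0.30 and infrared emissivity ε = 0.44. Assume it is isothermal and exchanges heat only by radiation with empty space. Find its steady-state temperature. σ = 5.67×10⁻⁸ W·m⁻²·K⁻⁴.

At steady state, absorbed solar power + internal power = radiated power.
Absorbed: α·S·A_cross = 0.30·75.7·2.540 = 57.68 W (cross-section A).
Total input = 57.68 + 129 = 186.7 W.
Radiated: εσ·A_surf·T⁴ with A_surf = A = 2.540 m².
T⁴ = 186.7/(0.44·5.67×10⁻⁸·2.540) = 2.946×10⁹ K⁴.

T ≈ 233 K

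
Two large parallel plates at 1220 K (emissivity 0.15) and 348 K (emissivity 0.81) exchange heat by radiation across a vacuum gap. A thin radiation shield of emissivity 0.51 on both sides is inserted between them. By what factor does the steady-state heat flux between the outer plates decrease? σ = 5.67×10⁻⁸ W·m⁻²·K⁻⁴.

factor ≈ 1.42

Without shield: q₀ = σΔ(T⁴)/(1/ε₁+1/ε₂−1) with denominator 6.901.
With shield the two gaps are in series; the resistances add: (1/ε₁+1/ε_s−1)+(1/ε_s+1/ε₂−1) = 7.627+2.195 = 9.823.
Heat-flux ratio q₀/q = 9.823/6.901.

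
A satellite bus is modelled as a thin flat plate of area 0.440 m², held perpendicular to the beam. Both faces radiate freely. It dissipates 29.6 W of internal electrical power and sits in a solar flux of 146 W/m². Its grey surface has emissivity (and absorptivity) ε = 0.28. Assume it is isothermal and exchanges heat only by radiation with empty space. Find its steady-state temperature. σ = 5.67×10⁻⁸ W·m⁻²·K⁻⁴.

At steady state, absorbed solar power + internal power = radiated power.
Absorbed: α·S·A_cross = 0.28·146·0.4400 = 17.99 W (cross-section A).
Total input = 17.99 + 29.6 = 47.59 W.
Radiated: εσ·A_surf·T⁴ with A_surf = 2A = 0.8800 m².
T⁴ = 47.59/(0.28·5.67×10⁻⁸·0.8800) = 3.406×10⁹ K⁴.

T ≈ 242 K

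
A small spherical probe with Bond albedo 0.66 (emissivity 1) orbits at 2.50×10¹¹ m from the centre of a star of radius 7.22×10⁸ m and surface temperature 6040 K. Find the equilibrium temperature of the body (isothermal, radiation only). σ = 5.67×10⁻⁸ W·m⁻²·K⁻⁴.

T ≈ 175 K

The star's surface emits σT_*⁴; at distance d the flux is S = σT_*⁴(R_*/d)².
S = 5.67×10⁻⁸·(6040)⁴·(7.22×10⁸/2.50×10¹¹)² = 629.4 W/m².
For an isothermal sphere T⁴ = (1−a)S/(4σ) = 9.435×10⁸ K⁴.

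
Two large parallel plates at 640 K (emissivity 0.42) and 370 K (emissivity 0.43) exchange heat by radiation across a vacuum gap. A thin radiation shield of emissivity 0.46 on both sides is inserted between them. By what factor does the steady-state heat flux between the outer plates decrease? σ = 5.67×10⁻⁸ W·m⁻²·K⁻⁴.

factor ≈ 1.90

Without shield: q₀ = σΔ(T⁴)/(1/ε₁+1/ε₂−1) with denominator 3.707.
With shield the two gaps are in series; the resistances add: (1/ε₁+1/ε_s−1)+(1/ε_s+1/ε₂−1) = 3.555+3.499 = 7.054.
Heat-flux ratio q₀/q = 7.054/3.707.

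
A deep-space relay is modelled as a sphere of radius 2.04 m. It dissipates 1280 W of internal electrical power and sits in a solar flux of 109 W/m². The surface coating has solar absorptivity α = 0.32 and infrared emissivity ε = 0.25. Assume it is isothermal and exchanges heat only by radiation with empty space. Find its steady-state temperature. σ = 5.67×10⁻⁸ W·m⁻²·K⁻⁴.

At steady state, absorbed solar power + internal power = radiated power.
Absorbed: α·S·A_cross = 0.32·109·13.07 = 456.0 W (cross-section πr²).
Total input = 456.0 + 1280 = 1736 W.
Radiated: εσ·A_surf·T⁴ with A_surf = 4πr² = 52.30 m².
T⁴ = 1736/(0.25·5.67×10⁻⁸·52.30) = 2.342×10⁹ K⁴.

T ≈ 220 K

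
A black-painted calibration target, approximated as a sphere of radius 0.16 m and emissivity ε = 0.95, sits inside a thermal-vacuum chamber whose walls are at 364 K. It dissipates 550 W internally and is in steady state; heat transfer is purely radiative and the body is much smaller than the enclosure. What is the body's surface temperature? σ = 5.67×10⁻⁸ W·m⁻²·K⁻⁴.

T ≈ 471 K

For a small grey body in a large enclosure, net radiated power = εσA(T⁴ − T_w⁴).
Steady state: P = εσA(T⁴ − T_w⁴) with A = 4πr² = 0.3217 m².
T⁴ = P/(εσA) + T_w⁴ = 550/(0.95·5.67×10⁻⁸·0.3217) + (364)⁴
    = 3.174×10¹⁰ + 1.756×10¹⁰ = 4.930×10¹⁰ K⁴.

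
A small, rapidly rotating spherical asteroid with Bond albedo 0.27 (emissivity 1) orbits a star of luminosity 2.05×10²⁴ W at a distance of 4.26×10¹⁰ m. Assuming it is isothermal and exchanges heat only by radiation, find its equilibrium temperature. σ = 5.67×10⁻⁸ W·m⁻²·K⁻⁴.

First find the stellar flux at distance d: S = L/(4πd²) = 2.05×10²⁴/(4π·(4.26×10¹⁰)²) = 89.89 W/m².
For an isothermal sphere, absorbed (1−a)S·πr² = emitted σ·4πr²·T⁴, so T⁴ = (1−a)S/(4σ).
T⁴ = 0.730·89.89/(4·5.67×10⁻⁸) = 2.893×10⁸ K⁴.

T ≈ 130 K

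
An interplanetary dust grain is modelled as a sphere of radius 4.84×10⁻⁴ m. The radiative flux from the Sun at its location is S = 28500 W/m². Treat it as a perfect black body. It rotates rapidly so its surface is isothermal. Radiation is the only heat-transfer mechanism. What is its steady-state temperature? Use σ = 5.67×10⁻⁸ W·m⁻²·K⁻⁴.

T ≈ 595 K

At equilibrium, absorbed power = emitted power.
Absorbing cross-section = πr² = 7.359×10⁻⁷ m²; emitting surface = 4πr² = 2.944×10⁻⁶ m² (ratio 4).
S·A_cross = εσ·A_surf·T⁴  ⇒  T⁴ = S/(4σ).
T⁴ = 1.00·28500/(4·5.67×10⁻⁸) = 1.257×10¹¹ K⁴.
T = (1.257×10¹¹)^(1/4).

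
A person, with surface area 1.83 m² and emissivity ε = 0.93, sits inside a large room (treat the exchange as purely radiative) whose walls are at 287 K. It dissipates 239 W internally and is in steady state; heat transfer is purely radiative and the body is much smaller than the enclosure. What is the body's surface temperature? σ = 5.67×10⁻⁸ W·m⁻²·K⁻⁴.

T ≈ 310 K

For a small grey body in a large enclosure, net radiated power = εσA(T⁴ − T_w⁴).
Steady state: P = εσA(T⁴ − T_w⁴) with A = 1.83 m².
T⁴ = P/(εσA) + T_w⁴ = 239/(0.93·5.67×10⁻⁸·1.830) + (287)⁴
    = 2.477×10⁹ + 6.785×10⁹ = 9.261×10⁹ K⁴.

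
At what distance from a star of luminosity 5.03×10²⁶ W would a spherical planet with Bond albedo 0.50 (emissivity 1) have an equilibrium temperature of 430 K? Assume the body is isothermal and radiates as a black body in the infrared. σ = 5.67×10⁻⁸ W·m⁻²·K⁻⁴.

d ≈ 5.08×10¹⁰ m

For an isothermal black-emitting sphere, (1−a)S·πr² = σ·4πr²·T⁴ ⇒ S = 4σT⁴/(1−a).
S = 4·5.67×10⁻⁸·(430)⁴/0.500 = 15510 W/m².
Flux falls as S = L/(4πd²), so d = √(L/(4πS)) = √(5.03×10²⁶/(4π·15510)).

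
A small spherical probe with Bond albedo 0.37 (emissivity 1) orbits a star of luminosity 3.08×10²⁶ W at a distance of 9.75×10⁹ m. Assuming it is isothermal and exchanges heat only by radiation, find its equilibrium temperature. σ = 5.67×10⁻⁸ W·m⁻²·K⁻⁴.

First find the stellar flux at distance d: S = L/(4πd²) = 3.08×10²⁶/(4π·(9.75×10⁹)²) = 2.578×10⁵ W/m².
For an isothermal sphere, absorbed (1−a)S·πr² = emitted σ·4πr²·T⁴, so T⁴ = (1−a)S/(4σ).
T⁴ = 0.630·2.578×10⁵/(4·5.67×10⁻⁸) = 7.162×10¹¹ K⁴.

T ≈ 920 K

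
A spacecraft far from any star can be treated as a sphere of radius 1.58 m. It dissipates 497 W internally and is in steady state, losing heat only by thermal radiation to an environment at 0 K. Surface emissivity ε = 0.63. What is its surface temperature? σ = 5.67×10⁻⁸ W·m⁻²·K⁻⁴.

Steady state: internal power = radiated power, P = εσA T⁴.
Radiating area A = 4πr² = 31.37 m².
T⁴ = P/(εσA) = 497/(0.63·5.67×10⁻⁸·31.37) = 4.435×10⁸ K⁴.
T = (4.435×10⁸)^(1/4).

T ≈ 145 K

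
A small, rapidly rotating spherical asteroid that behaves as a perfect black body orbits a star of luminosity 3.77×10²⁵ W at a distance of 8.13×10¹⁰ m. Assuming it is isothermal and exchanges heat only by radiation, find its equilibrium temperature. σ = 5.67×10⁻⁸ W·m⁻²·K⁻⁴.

T ≈ 212 K

First find the stellar flux at distance d: S = L/(4πd²) = 3.77×10²⁵/(4π·(8.13×10¹⁰)²) = 453.9 W/m².
For an isothermal sphere, absorbed (1−a)S·πr² = emitted σ·4πr²·T⁴, so T⁴ = (1−a)S/(4σ).
T⁴ = 1.00·453.9/(4·5.67×10⁻⁸) = 2.001×10⁹ K⁴.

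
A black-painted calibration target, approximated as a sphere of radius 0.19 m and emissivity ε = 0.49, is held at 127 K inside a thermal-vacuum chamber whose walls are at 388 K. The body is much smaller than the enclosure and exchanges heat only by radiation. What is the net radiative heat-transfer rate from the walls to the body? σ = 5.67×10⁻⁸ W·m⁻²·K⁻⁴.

P_net ≈ 282 W

For a small grey body in a large enclosure: P_net = εσA(T_body⁴ − T_wall⁴).
A = 4πr² = 0.4536 m²; T_body⁴ − T_wall⁴ = 2.601×10⁸ − 2.266×10¹⁰ = -2.240×10¹⁰ K⁴.
|P_net| = 0.49·5.67×10⁻⁸·0.4536·2.240×10¹⁰.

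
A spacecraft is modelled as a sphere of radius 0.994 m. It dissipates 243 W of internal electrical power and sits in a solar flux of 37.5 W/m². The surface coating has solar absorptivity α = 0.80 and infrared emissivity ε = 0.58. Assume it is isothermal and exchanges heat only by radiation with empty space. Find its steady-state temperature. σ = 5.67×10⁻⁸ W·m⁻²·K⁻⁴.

T ≈ 169 K

At steady state, absorbed solar power + internal power = radiated power.
Absorbed: α·S·A_cross = 0.80·37.5·3.104 = 93.12 W (cross-section πr²).
Total input = 93.12 + 243 = 336.1 W.
Radiated: εσ·A_surf·T⁴ with A_surf = 4πr² = 12.42 m².
T⁴ = 336.1/(0.58·5.67×10⁻⁸·12.42) = 8.232×10⁸ K⁴.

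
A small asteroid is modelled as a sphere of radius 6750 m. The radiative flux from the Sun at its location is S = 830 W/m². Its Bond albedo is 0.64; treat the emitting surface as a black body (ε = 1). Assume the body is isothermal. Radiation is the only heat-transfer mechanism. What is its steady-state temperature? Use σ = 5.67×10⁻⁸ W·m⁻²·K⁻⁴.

T ≈ 191 K

At equilibrium, absorbed power = emitted power.
Absorbing cross-section = πr² = 1.431×10⁸ m²; emitting surface = 4πr² = 5.726×10⁸ m² (ratio 4).
(1−a)S·A_cross = εσ·A_surf·T⁴  ⇒  T⁴ = (1−a)S/(4σ).
T⁴ = 0.360·830/(4·5.67×10⁻⁸) = 1.317×10⁹ K⁴.
T = (1.317×10⁹)^(1/4).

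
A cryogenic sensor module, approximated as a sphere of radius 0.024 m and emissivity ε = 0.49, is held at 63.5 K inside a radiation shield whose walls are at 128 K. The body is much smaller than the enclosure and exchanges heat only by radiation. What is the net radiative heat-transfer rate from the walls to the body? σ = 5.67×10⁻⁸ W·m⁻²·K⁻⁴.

P_net ≈ 0.0507 W

For a small grey body in a large enclosure: P_net = εσA(T_body⁴ − T_wall⁴).
A = 4πr² = 0.007238 m²; T_body⁴ − T_wall⁴ = 1.626×10⁷ − 2.684×10⁸ = -2.522×10⁸ K⁴.
|P_net| = 0.49·5.67×10⁻⁸·0.007238·2.522×10⁸.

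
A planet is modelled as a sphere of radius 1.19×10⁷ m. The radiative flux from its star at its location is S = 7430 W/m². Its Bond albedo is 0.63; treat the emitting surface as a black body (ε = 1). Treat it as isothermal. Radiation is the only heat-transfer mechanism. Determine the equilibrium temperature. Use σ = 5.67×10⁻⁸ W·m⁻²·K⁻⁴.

At equilibrium, absorbed power = emitted power.
Absorbing cross-section = πr² = 4.449×10¹⁴ m²; emitting surface = 4πr² = 1.780×10¹⁵ m² (ratio 4).
(1−a)S·A_cross = εσ·A_surf·T⁴  ⇒  T⁴ = (1−a)S/(4σ).
T⁴ = 0.370·7430/(4·5.67×10⁻⁸) = 1.212×10¹⁰ K⁴.
T = (1.212×10¹⁰)^(1/4).

T ≈ 332 K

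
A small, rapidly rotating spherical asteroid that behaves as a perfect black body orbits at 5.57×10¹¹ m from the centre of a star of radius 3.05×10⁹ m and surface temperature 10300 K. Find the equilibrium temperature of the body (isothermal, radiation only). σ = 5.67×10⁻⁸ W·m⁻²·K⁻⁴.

The star's surface emits σT_*⁴; at distance d the flux is S = σT_*⁴(R_*/d)².
S = 5.67×10⁻⁸·(10300)⁴·(3.05×10⁹/5.57×10¹¹)² = 19130 W/m².
For an isothermal sphere T⁴ = (1−a)S/(4σ) = 8.437×10¹⁰ K⁴.

T ≈ 539 K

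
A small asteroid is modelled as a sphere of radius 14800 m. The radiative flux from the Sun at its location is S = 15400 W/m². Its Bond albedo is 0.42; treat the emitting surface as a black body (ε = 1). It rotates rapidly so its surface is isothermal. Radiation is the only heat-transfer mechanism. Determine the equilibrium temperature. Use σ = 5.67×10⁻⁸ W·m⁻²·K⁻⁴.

T ≈ 445 K

At equilibrium, absorbed power = emitted power.
Absorbing cross-section = πr² = 6.881×10⁸ m²; emitting surface = 4πr² = 2.753×10⁹ m² (ratio 4).
(1−a)S·A_cross = εσ·A_surf·T⁴  ⇒  T⁴ = (1−a)S/(4σ).
T⁴ = 0.580·15400/(4·5.67×10⁻⁸) = 3.938×10¹⁰ K⁴.
T = (3.938×10¹⁰)^(1/4).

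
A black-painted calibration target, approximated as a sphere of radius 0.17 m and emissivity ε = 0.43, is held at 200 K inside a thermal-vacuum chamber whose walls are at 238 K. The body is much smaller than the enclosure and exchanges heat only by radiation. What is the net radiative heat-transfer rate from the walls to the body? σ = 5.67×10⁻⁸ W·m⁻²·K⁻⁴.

P_net ≈ 14.2 W

For a small grey body in a large enclosure: P_net = εσA(T_body⁴ − T_wall⁴).
A = 4πr² = 0.3632 m²; T_body⁴ − T_wall⁴ = 1.600×10⁹ − 3.209×10⁹ = -1.609×10⁹ K⁴.
|P_net| = 0.43·5.67×10⁻⁸·0.3632·1.609×10⁹.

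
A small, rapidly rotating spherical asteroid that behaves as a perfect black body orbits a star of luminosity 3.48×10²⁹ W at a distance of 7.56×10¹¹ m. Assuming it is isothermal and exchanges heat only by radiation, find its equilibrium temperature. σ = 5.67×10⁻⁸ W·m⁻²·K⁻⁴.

First find the stellar flux at distance d: S = L/(4πd²) = 3.48×10²⁹/(4π·(7.56×10¹¹)²) = 48450 W/m².
For an isothermal sphere, absorbed (1−a)S·πr² = emitted σ·4πr²·T⁴, so T⁴ = (1−a)S/(4σ).
T⁴ = 1.00·48450/(4·5.67×10⁻⁸) = 2.136×10¹¹ K⁴.

T ≈ 680 K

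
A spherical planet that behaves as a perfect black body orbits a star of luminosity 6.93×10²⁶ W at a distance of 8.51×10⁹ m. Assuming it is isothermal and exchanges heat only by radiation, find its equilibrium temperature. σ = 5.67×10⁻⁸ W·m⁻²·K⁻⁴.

T ≈ 1350 K

First find the stellar flux at distance d: S = L/(4πd²) = 6.93×10²⁶/(4π·(8.51×10⁹)²) = 7.615×10⁵ W/m².
For an isothermal sphere, absorbed (1−a)S·πr² = emitted σ·4πr²·T⁴, so T⁴ = (1−a)S/(4σ).
T⁴ = 1.00·7.615×10⁵/(4·5.67×10⁻⁸) = 3.358×10¹² K⁴.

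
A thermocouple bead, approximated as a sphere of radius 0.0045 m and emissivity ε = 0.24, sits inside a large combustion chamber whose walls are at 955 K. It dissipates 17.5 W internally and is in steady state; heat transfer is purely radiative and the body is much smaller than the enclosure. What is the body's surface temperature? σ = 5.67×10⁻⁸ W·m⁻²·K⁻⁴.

For a small grey body in a large enclosure, net radiated power = εσA(T⁴ − T_w⁴).
Steady state: P = εσA(T⁴ − T_w⁴) with A = 4πr² = 2.545×10⁻⁴ m².
T⁴ = P/(εσA) + T_w⁴ = 17.5/(0.24·5.67×10⁻⁸·2.545×10⁻⁴) + (955)⁴
    = 5.054×10¹² + 8.318×10¹¹ = 5.885×10¹² K⁴.

T ≈ 1560 K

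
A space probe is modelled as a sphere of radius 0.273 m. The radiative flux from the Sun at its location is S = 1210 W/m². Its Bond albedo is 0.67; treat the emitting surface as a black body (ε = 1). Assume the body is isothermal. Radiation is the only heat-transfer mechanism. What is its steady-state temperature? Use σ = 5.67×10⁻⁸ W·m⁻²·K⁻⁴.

T ≈ 205 K

At equilibrium, absorbed power = emitted power.
Absorbing cross-section = πr² = 0.2341 m²; emitting surface = 4πr² = 0.9366 m² (ratio 4).
(1−a)S·A_cross = εσ·A_surf·T⁴  ⇒  T⁴ = (1−a)S/(4σ).
T⁴ = 0.330·1210/(4·5.67×10⁻⁸) = 1.761×10⁹ K⁴.
T = (1.761×10⁹)^(1/4).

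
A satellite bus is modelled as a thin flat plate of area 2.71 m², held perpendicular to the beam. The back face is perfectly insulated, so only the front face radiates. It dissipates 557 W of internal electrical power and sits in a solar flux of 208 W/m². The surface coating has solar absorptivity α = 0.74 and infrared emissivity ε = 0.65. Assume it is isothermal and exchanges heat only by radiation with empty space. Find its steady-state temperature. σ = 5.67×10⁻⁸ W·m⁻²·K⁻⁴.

T ≈ 314 K

At steady state, absorbed solar power + internal power = radiated power.
Absorbed: α·S·A_cross = 0.74·208·2.710 = 417.1 W (cross-section A).
Total input = 417.1 + 557 = 974.1 W.
Radiated: εσ·A_surf·T⁴ with A_surf = A = 2.710 m².
T⁴ = 974.1/(0.65·5.67×10⁻⁸·2.710) = 9.753×10⁹ K⁴.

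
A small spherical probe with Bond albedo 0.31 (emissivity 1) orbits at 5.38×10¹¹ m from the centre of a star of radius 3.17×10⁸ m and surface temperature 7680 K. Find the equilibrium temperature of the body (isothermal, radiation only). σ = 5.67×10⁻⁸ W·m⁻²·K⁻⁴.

The star's surface emits σT_*⁴; at distance d the flux is S = σT_*⁴(R_*/d)².
S = 5.67×10⁻⁸·(7680)⁴·(3.17×10⁸/5.38×10¹¹)² = 68.48 W/m².
For an isothermal sphere T⁴ = (1−a)S/(4σ) = 2.083×10⁸ K⁴.

T ≈ 120 K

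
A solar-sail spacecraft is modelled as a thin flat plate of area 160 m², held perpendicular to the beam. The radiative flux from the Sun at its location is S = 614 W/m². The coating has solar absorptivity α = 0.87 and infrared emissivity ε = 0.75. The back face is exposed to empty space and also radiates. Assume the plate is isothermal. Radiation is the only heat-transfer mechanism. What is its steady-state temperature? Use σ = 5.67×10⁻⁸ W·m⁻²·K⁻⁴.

At equilibrium, absorbed power = emitted power.
Absorbing cross-section = A = 160.0 m²; emitting surface = 2A = 320.0 m² (ratio 2).
αS·A_cross = εσ·A_surf·T⁴  ⇒  T⁴ = αS/(ε·2σ).
T⁴ = 0.870·614/(0.75·2·5.67×10⁻⁸) = 6.281×10⁹ K⁴.
T = (6.281×10⁹)^(1/4).

T ≈ 282 K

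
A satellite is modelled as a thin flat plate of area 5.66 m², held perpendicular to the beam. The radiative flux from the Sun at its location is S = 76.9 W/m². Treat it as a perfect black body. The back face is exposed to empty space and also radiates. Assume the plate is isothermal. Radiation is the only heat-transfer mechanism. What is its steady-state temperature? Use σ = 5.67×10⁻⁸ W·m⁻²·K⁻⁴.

T ≈ 161 K

At equilibrium, absorbed power = emitted power.
Absorbing cross-section = A = 5.660 m²; emitting surface = 2A = 11.32 m² (ratio 2).
S·A_cross = εσ·A_surf·T⁴  ⇒  T⁴ = S/(2σ).
T⁴ = 1.00·76.9/(2·5.67×10⁻⁸) = 6.781×10⁸ K⁴.
T = (6.781×10⁸)^(1/4).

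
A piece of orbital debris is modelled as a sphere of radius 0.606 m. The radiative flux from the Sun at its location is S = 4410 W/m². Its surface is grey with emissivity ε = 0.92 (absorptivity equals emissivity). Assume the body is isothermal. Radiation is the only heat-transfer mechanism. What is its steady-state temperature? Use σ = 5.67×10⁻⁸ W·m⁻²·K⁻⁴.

T ≈ 373 K

At equilibrium, absorbed power = emitted power.
Absorbing cross-section = πr² = 1.154 m²; emitting surface = 4πr² = 4.615 m² (ratio 4).
εS·A_cross = εσ·A_surf·T⁴  ⇒  T⁴ = S/(4σ)   (ε cancels).
T⁴ = 4410/(4·5.67×10⁻⁸) = 1.944×10¹⁰ K⁴.
T = (1.944×10¹⁰)^(1/4).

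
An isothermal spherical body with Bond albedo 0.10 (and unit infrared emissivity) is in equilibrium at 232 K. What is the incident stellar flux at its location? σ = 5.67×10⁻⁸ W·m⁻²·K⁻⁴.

S ≈ 730 W/m²

(1−a)S·πr² = σ·4πr²·T⁴ ⇒ S = 4σT⁴/(1−a).
S = 4·5.67×10⁻⁸·2.897×10⁹/0.900.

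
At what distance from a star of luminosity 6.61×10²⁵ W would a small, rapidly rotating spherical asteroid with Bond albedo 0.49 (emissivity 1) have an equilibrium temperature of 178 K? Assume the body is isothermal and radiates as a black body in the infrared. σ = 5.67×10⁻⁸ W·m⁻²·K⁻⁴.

d ≈ 1.09×10¹¹ m

For an isothermal black-emitting sphere, (1−a)S·πr² = σ·4πr²·T⁴ ⇒ S = 4σT⁴/(1−a).
S = 4·5.67×10⁻⁸·(178)⁴/0.510 = 446.4 W/m².
Flux falls as S = L/(4πd²), so d = √(L/(4πS)) = √(6.61×10²⁵/(4π·446.4)).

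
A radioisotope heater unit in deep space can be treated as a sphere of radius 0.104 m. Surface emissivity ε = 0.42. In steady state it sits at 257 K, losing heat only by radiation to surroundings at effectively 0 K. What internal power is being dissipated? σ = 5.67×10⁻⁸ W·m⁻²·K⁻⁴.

Steady state: P = εσA T⁴.
A = 4πr² = 0.1359 m²; T⁴ = (257)⁴ = 4.362×10⁹ K⁴.
P = 0.42 × 5.67×10⁻⁸ × 0.1359 × 4.362×10⁹.

P ≈ 14.1 W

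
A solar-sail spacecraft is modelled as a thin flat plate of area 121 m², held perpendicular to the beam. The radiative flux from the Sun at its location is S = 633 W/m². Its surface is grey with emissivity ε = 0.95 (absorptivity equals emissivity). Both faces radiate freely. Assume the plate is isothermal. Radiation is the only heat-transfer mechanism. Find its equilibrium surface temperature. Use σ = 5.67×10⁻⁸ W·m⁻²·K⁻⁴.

T ≈ 273 K

At equilibrium, absorbed power = emitted power.
Absorbing cross-section = A = 121.0 m²; emitting surface = 2A = 242.0 m² (ratio 2).
εS·A_cross = εσ·A_surf·T⁴  ⇒  T⁴ = S/(2σ)   (ε cancels).
T⁴ = 633/(2·5.67×10⁻⁸) = 5.582×10⁹ K⁴.
T = (5.582×10⁹)^(1/4).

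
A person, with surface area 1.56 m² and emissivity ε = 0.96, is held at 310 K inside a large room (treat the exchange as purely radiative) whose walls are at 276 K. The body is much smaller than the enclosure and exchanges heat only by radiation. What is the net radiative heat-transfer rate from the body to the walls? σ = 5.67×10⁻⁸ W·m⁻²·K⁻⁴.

For a small grey body in a large enclosure: P_net = εσA(T_body⁴ − T_wall⁴).
A = 1.56 m²; T_body⁴ − T_wall⁴ = 9.235×10⁹ − 5.803×10⁹ = 3.432×10⁹ K⁴.
|P_net| = 0.96·5.67×10⁻⁸·1.560·3.432×10⁹.

P_net ≈ 291 W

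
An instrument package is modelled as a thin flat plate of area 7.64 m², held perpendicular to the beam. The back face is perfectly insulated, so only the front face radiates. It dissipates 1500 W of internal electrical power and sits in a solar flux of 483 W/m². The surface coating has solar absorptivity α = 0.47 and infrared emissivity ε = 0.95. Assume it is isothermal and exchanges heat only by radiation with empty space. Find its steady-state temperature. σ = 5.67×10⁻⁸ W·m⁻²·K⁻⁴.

T ≈ 298 K

At steady state, absorbed solar power + internal power = radiated power.
Absorbed: α·S·A_cross = 0.47·483·7.640 = 1734 W (cross-section A).
Total input = 1734 + 1500 = 3234 W.
Radiated: εσ·A_surf·T⁴ with A_surf = A = 7.640 m².
T⁴ = 3234/(0.95·5.67×10⁻⁸·7.640) = 7.859×10⁹ K⁴.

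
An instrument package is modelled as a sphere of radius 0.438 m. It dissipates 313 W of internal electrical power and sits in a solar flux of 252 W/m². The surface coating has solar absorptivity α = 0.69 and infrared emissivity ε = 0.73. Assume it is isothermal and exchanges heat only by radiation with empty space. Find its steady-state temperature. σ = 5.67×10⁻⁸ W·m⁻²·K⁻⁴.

At steady state, absorbed solar power + internal power = radiated power.
Absorbed: α·S·A_cross = 0.69·252·0.6027 = 104.8 W (cross-section πr²).
Total input = 104.8 + 313 = 417.8 W.
Radiated: εσ·A_surf·T⁴ with A_surf = 4πr² = 2.411 m².
T⁴ = 417.8/(0.73·5.67×10⁻⁸·2.411) = 4.187×10⁹ K⁴.

T ≈ 254 K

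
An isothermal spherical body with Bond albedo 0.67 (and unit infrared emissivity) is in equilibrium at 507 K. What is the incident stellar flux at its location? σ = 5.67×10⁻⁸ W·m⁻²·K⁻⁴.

S ≈ 45400 W/m²

(1−a)S·πr² = σ·4πr²·T⁴ ⇒ S = 4σT⁴/(1−a).
S = 4·5.67×10⁻⁸·6.607×10¹⁰/0.330.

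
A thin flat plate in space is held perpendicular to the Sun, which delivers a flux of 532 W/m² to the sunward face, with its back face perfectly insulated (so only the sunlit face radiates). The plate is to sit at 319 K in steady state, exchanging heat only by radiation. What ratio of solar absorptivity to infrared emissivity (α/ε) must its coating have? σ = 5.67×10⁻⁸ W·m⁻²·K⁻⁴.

α/ε ≈ 1.10

Balance: αS·A = εσ·1A·T⁴ ⇒ α/ε = σT⁴/S.
α/ε = 5.67×10⁻⁸·(319)⁴/532 = 5.67×10⁻⁸·1.036×10¹⁰/532.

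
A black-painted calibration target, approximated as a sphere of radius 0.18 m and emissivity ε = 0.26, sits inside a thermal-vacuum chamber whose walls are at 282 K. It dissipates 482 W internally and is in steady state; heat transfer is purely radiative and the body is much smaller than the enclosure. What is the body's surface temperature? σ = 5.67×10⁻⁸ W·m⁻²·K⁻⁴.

For a small grey body in a large enclosure, net radiated power = εσA(T⁴ − T_w⁴).
Steady state: P = εσA(T⁴ − T_w⁴) with A = 4πr² = 0.4072 m².
T⁴ = P/(εσA) + T_w⁴ = 482/(0.26·5.67×10⁻⁸·0.4072) + (282)⁴
    = 8.030×10¹⁰ + 6.324×10⁹ = 8.663×10¹⁰ K⁴.

T ≈ 543 K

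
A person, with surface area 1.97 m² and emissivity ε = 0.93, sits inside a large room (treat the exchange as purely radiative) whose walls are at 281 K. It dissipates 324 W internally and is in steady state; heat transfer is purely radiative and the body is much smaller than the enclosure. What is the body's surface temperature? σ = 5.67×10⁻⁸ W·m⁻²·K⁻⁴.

For a small grey body in a large enclosure, net radiated power = εσA(T⁴ − T_w⁴).
Steady state: P = εσA(T⁴ − T_w⁴) with A = 1.97 m².
T⁴ = P/(εσA) + T_w⁴ = 324/(0.93·5.67×10⁻⁸·1.970) + (281)⁴
    = 3.119×10⁹ + 6.235×10⁹ = 9.354×10⁹ K⁴.

T ≈ 311 K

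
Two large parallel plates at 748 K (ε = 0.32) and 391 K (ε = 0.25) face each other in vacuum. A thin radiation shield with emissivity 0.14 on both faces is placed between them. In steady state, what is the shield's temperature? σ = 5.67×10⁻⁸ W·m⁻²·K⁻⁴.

In steady state the net flux on the hot side equals that on the cold side.
σ(T₁⁴−T_s⁴)/D₁ = σ(T_s⁴−T₂⁴)/D₂, with D₁ = 1/ε₁+1/ε_s−1 = 9.268, D₂ = 1/ε_s+1/ε₂−1 = 10.14.
Solve for T_s⁴: T_s⁴ = (D₂·T₁⁴ + D₁·T₂⁴)/(D₁+D₂) = 1.747×10¹¹ K⁴.

T_s ≈ 647 K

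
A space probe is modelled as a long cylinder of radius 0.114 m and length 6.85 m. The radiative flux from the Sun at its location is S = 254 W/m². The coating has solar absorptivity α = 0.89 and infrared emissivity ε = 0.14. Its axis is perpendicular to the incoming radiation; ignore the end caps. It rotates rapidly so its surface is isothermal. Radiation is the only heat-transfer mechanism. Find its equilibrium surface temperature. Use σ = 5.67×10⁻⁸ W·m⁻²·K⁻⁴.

At equilibrium, absorbed power = emitted power.
Absorbing cross-section = 2rL = 1.562 m²; emitting surface = 2πrL = 4.907 m² (ratio π).
αS·A_cross = εσ·A_surf·T⁴  ⇒  T⁴ = αS/(ε·πσ).
T⁴ = 0.890·254/(0.14·π·5.67×10⁻⁸) = 9.065×10⁹ K⁴.
T = (9.065×10⁹)^(1/4).

T ≈ 309 K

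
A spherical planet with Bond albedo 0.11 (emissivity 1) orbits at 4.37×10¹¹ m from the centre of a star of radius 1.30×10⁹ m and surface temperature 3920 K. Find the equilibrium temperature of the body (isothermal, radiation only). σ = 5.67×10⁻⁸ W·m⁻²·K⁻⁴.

T ≈ 147 K

The star's surface emits σT_*⁴; at distance d the flux is S = σT_*⁴(R_*/d)².
S = 5.67×10⁻⁸·(3920)⁴·(1.30×10⁹/4.37×10¹¹)² = 118.5 W/m².
For an isothermal sphere T⁴ = (1−a)S/(4σ) = 4.649×10⁸ K⁴.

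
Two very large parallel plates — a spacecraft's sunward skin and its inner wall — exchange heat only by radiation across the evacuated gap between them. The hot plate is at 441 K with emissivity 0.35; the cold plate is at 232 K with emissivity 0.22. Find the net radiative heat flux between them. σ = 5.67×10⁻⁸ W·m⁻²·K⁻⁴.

For two infinite grey parallel plates, q = σ(T₁⁴ − T₂⁴)/(1/ε₁ + 1/ε₂ − 1).
T₁⁴ − T₂⁴ = 3.782×10¹⁰ − 2.897×10⁹ = 3.493×10¹⁰ K⁴.
1/ε₁ + 1/ε₂ − 1 = 2.857 + 4.545 − 1 = 6.403.
q = 5.67×10⁻⁸ × 3.493×10¹⁰ / 6.403.

q ≈ 309 W/m²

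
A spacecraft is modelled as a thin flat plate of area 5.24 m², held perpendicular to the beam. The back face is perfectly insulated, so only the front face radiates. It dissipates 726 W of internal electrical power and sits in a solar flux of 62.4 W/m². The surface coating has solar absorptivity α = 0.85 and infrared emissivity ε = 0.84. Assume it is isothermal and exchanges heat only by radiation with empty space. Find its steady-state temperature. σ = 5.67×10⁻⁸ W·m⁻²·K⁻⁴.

T ≈ 252 K

At steady state, absorbed solar power + internal power = radiated power.
Absorbed: α·S·A_cross = 0.85·62.4·5.240 = 277.9 W (cross-section A).
Total input = 277.9 + 726 = 1004 W.
Radiated: εσ·A_surf·T⁴ with A_surf = A = 5.240 m².
T⁴ = 1004/(0.84·5.67×10⁻⁸·5.240) = 4.023×10⁹ K⁴.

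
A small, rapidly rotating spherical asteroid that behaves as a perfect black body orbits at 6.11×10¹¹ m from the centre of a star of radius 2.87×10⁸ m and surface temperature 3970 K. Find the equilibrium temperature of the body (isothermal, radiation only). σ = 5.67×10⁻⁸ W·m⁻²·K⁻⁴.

The star's surface emits σT_*⁴; at distance d the flux is S = σT_*⁴(R_*/d)².
S = 5.67×10⁻⁸·(3970)⁴·(2.87×10⁸/6.11×10¹¹)² = 3.108 W/m².
For an isothermal sphere T⁴ = (1−a)S/(4σ) = 1.370×10⁷ K⁴.

T ≈ 60.8 K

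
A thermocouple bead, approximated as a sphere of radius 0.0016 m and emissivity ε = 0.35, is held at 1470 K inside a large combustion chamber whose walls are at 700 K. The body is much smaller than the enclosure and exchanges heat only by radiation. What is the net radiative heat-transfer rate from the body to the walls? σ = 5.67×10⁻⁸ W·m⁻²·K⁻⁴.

P_net ≈ 2.83 W

For a small grey body in a large enclosure: P_net = εσA(T_body⁴ − T_wall⁴).
A = 4πr² = 3.217×10⁻⁵ m²; T_body⁴ − T_wall⁴ = 4.669×10¹² − 2.401×10¹¹ = 4.429×10¹² K⁴.
|P_net| = 0.35·5.67×10⁻⁸·3.217×10⁻⁵·4.429×10¹².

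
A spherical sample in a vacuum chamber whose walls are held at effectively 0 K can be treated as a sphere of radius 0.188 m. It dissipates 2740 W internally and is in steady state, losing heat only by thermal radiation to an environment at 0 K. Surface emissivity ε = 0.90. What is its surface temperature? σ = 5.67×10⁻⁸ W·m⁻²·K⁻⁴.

Steady state: internal power = radiated power, P = εσA T⁴.
Radiating area A = 4πr² = 0.4441 m².
T⁴ = P/(εσA) = 2740/(0.90·5.67×10⁻⁸·0.4441) = 1.209×10¹¹ K⁴.
T = (1.209×10¹¹)^(1/4).

T ≈ 590 K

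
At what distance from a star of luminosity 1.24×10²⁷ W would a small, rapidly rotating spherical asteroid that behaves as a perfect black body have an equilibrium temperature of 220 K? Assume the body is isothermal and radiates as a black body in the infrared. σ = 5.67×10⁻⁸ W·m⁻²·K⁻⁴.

For an isothermal black-emitting sphere, (1−a)S·πr² = σ·4πr²·T⁴ ⇒ S = 4σT⁴/(1−a).
S = 4·5.67×10⁻⁸·(220)⁴/1.00 = 531.3 W/m².
Flux falls as S = L/(4πd²), so d = √(L/(4πS)) = √(1.24×10²⁷/(4π·531.3)).

d ≈ 4.31×10¹¹ m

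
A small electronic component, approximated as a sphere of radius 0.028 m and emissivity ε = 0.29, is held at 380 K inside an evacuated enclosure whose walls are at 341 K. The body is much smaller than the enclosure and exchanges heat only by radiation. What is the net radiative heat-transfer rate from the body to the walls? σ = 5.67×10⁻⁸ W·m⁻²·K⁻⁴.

P_net ≈ 1.19 W

For a small grey body in a large enclosure: P_net = εσA(T_body⁴ − T_wall⁴).
A = 4πr² = 0.009852 m²; T_body⁴ − T_wall⁴ = 2.085×10¹⁰ − 1.352×10¹⁰ = 7.330×10⁹ K⁴.
|P_net| = 0.29·5.67×10⁻⁸·0.009852·7.330×10⁹.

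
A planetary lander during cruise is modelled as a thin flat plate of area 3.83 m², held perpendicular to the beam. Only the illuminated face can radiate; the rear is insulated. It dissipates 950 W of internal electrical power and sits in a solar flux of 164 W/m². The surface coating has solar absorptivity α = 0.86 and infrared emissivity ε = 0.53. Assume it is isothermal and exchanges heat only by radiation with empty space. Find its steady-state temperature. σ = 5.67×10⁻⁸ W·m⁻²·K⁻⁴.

T ≈ 337 K

At steady state, absorbed solar power + internal power = radiated power.
Absorbed: α·S·A_cross = 0.86·164·3.830 = 540.2 W (cross-section A).
Total input = 540.2 + 950 = 1490 W.
Radiated: εσ·A_surf·T⁴ with A_surf = A = 3.830 m².
T⁴ = 1490/(0.53·5.67×10⁻⁸·3.830) = 1.295×10¹⁰ K⁴.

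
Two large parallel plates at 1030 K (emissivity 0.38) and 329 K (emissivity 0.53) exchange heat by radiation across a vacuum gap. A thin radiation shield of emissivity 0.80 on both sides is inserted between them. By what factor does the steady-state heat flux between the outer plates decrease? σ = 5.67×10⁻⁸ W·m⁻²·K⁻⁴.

Without shield: q₀ = σΔ(T⁴)/(1/ε₁+1/ε₂−1) with denominator 3.518.
With shield the two gaps are in series; the resistances add: (1/ε₁+1/ε_s−1)+(1/ε_s+1/ε₂−1) = 2.882+2.137 = 5.018.
Heat-flux ratio q₀/q = 5.018/3.518.

factor ≈ 1.43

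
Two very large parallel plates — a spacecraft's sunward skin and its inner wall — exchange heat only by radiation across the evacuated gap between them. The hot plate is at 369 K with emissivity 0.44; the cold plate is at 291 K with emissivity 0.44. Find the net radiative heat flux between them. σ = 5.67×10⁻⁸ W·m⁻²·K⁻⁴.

For two infinite grey parallel plates, q = σ(T₁⁴ − T₂⁴)/(1/ε₁ + 1/ε₂ − 1).
T₁⁴ − T₂⁴ = 1.854×10¹⁰ − 7.171×10⁹ = 1.137×10¹⁰ K⁴.
1/ε₁ + 1/ε₂ − 1 = 2.273 + 2.273 − 1 = 3.545.
q = 5.67×10⁻⁸ × 1.137×10¹⁰ / 3.545.

q ≈ 182 W/m²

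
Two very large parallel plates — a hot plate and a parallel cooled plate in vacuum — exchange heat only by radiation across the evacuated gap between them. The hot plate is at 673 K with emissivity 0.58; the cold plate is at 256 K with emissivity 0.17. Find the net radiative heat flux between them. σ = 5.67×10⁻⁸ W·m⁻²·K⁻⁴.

For two infinite grey parallel plates, q = σ(T₁⁴ − T₂⁴)/(1/ε₁ + 1/ε₂ − 1).
T₁⁴ − T₂⁴ = 2.051×10¹¹ − 4.295×10⁹ = 2.008×10¹¹ K⁴.
1/ε₁ + 1/ε₂ − 1 = 1.724 + 5.882 − 1 = 6.606.
q = 5.67×10⁻⁸ × 2.008×10¹¹ / 6.606.

q ≈ 1720 W/m²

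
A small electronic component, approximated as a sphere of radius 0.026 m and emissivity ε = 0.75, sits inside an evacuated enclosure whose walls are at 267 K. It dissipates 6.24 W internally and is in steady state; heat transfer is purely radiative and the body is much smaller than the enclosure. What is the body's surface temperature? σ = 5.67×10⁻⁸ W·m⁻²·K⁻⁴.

For a small grey body in a large enclosure, net radiated power = εσA(T⁴ − T_w⁴).
Steady state: P = εσA(T⁴ − T_w⁴) with A = 4πr² = 0.008495 m².
T⁴ = P/(εσA) + T_w⁴ = 6.24/(0.75·5.67×10⁻⁸·0.008495) + (267)⁴
    = 1.727×10¹⁰ + 5.082×10⁹ = 2.236×10¹⁰ K⁴.

T ≈ 387 K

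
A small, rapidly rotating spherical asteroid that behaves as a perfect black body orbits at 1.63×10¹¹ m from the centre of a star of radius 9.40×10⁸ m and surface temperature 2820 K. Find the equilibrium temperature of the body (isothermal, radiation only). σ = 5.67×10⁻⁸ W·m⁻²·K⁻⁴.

T ≈ 151 K

The star's surface emits σT_*⁴; at distance d the flux is S = σT_*⁴(R_*/d)².
S = 5.67×10⁻⁸·(2820)⁴·(9.40×10⁸/1.63×10¹¹)² = 119.3 W/m².
For an isothermal sphere T⁴ = (1−a)S/(4σ) = 5.258×10⁸ K⁴.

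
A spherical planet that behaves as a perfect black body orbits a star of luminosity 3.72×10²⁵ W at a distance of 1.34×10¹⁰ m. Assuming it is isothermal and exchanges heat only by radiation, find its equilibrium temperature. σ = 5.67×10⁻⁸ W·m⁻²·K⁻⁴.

First find the stellar flux at distance d: S = L/(4πd²) = 3.72×10²⁵/(4π·(1.34×10¹⁰)²) = 16490 W/m².
For an isothermal sphere, absorbed (1−a)S·πr² = emitted σ·4πr²·T⁴, so T⁴ = (1−a)S/(4σ).
T⁴ = 1.00·16490/(4·5.67×10⁻⁸) = 7.269×10¹⁰ K⁴.

T ≈ 519 K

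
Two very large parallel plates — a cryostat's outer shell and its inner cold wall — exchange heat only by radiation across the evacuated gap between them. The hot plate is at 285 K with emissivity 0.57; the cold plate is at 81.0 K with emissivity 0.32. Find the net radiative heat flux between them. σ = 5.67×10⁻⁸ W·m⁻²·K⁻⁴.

For two infinite grey parallel plates, q = σ(T₁⁴ − T₂⁴)/(1/ε₁ + 1/ε₂ − 1).
T₁⁴ − T₂⁴ = 6.598×10⁹ − 4.305×10⁷ = 6.554×10⁹ K⁴.
1/ε₁ + 1/ε₂ − 1 = 1.754 + 3.125 − 1 = 3.879.
q = 5.67×10⁻⁸ × 6.554×10⁹ / 3.879.

q ≈ 95.8 W/m²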